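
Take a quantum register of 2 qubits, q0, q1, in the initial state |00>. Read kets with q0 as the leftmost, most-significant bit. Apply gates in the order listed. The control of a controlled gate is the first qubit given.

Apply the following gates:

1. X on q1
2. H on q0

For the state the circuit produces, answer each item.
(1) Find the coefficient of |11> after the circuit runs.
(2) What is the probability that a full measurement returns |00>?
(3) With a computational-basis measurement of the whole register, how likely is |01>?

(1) The final state's coefficient on |11> equals sqrt(2)/2.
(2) The probability of measuring |00> is 0.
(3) A full measurement returns |01> with probability 1/2.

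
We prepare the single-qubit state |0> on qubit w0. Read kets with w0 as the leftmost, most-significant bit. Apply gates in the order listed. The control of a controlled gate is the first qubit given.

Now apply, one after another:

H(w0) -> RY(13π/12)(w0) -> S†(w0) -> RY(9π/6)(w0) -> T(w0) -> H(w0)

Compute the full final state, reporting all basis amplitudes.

The resulting statevector has amplitude -sqrt(6*sqrt(2) + 12)*exp(I*pi/4)/16 + (1 - I)*sqrt(2*sqrt(2) + 4)/16 - sqrt(2*sqrt(2) + 4)*exp(I*pi/4)/16 - sqrt(2*sqrt(2) + 4)*exp(3*I*pi/4)/16 - sqrt(4 - 2*sqrt(2))*exp(I*pi/4)/16 + sqrt(4 - 2*sqrt(2))*exp(3*I*pi/4)/16 + (1 + I)*sqrt(4 - 2*sqrt(2))/16 + sqrt(12 - 6*sqrt(2))*exp(3*I*pi/4)/16 + sqrt(12 - 6*sqrt(2))*exp(I*pi/4)/16 + (-1 + I)*sqrt(12 - 6*sqrt(2))/16 + sqrt(6*sqrt(2) + 12)*exp(3*I*pi/4)/16 + (1 + I)*sqrt(6*sqrt(2) + 12)/16 on |0>, -sqrt(6*sqrt(2) + 12)*exp(3*I*pi/4)/16 + (1 - I)*sqrt(2*sqrt(2) + 4)/16 - sqrt(12 - 6*sqrt(2))*exp(I*pi/4)/16 - sqrt(12 - 6*sqrt(2))*exp(3*I*pi/4)/16 - sqrt(4 - 2*sqrt(2))*exp(3*I*pi/4)/16 + sqrt(4 - 2*sqrt(2))*exp(I*pi/4)/16 + (1 + I)*sqrt(4 - 2*sqrt(2))/16 + sqrt(2*sqrt(2) + 4)*exp(3*I*pi/4)/16 + sqrt(2*sqrt(2) + 4)*exp(I*pi/4)/16 + (-1 + I)*sqrt(12 - 6*sqrt(2))/16 + sqrt(6*sqrt(2) + 12)*exp(I*pi/4)/16 + (1 + I)*sqrt(6*sqrt(2) + 12)/16 on |1>.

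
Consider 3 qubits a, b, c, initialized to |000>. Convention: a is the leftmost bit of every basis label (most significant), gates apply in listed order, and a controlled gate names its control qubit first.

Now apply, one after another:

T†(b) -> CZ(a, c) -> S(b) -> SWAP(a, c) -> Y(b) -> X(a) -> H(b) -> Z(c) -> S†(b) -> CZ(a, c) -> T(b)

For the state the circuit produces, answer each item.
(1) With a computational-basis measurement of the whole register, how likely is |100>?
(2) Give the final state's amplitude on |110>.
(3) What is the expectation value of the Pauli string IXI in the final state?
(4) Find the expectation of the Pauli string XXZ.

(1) The probability of measuring |100> is 1/2.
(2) |110> carries amplitude -sqrt(2)*exp(I*pi/4)/2 in the final state.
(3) In the final state, IXI has expectation -sqrt(2)/2.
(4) The observable XXZ averages to 0.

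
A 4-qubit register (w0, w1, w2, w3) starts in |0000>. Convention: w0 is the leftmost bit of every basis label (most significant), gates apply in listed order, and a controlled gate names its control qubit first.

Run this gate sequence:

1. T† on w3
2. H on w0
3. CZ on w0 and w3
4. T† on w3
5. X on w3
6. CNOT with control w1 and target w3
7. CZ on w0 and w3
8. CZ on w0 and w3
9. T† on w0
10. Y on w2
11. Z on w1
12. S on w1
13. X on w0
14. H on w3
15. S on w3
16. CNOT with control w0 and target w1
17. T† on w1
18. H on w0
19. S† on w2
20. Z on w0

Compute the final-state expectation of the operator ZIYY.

The observable ZIYY averages to 0. Key observation: the block from step 7 through step 8 cancels to the identity and can be dropped.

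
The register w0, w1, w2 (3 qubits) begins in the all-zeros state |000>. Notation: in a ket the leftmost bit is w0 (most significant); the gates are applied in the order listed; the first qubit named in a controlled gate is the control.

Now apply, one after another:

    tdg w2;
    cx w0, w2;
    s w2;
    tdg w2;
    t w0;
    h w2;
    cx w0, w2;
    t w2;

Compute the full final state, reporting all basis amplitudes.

The resulting statevector has amplitude sqrt(2)/2 on |000>, sqrt(2)*exp(I*pi/4)/2 on |001>, and 0 on every other basis state.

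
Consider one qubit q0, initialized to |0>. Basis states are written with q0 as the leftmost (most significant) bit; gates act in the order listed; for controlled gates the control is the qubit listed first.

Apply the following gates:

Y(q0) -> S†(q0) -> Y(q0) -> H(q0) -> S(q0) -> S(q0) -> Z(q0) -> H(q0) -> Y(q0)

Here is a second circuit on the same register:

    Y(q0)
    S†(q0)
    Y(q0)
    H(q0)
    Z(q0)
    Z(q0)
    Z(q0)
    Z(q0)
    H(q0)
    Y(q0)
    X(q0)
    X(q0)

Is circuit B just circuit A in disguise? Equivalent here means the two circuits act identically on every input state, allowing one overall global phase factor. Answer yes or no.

Yes: on every input state the two circuits agree up to one overall phase factor.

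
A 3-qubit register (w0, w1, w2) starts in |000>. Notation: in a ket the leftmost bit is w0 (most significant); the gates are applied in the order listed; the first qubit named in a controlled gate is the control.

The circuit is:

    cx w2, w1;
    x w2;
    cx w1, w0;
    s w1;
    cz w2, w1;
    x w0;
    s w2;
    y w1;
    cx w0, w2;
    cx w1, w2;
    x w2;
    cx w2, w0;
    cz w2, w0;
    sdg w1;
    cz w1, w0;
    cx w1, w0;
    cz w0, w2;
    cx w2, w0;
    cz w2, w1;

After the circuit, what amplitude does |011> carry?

|011> carries amplitude 0 in the final state.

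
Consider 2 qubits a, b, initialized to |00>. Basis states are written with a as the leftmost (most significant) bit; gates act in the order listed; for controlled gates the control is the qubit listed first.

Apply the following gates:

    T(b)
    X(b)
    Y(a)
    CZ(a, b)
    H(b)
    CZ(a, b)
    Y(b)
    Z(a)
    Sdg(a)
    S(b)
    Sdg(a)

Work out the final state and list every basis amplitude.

The resulting statevector has amplitude 0 on |00>, 0 on |01>, -sqrt(2)/2 on |10>, sqrt(2)*I/2 on |11>.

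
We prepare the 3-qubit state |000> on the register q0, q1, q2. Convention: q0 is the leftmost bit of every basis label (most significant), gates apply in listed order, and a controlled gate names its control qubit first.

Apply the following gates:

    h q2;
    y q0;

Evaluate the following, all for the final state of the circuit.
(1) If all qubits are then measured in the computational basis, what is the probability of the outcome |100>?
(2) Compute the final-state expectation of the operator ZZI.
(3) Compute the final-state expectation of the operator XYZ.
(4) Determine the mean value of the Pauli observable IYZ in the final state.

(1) Outcome |100> occurs with probability 1/2.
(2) In the final state, ZZI has expectation -1.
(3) The expectation value of XYZ is 0.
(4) The observable IYZ averages to 0.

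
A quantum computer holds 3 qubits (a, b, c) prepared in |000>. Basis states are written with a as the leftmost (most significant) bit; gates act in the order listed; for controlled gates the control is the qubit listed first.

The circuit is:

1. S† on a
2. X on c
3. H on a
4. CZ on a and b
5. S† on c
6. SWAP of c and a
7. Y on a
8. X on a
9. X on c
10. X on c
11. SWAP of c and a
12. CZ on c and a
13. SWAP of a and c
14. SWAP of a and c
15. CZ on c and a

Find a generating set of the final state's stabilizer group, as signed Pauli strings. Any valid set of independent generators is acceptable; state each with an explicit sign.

The stabilizer group can be generated by +XII, +IZI, -IIZ, among other valid generating sets. Key observation: gates 12-15 undo each other exactly, leaving only the rest of the circuit to track.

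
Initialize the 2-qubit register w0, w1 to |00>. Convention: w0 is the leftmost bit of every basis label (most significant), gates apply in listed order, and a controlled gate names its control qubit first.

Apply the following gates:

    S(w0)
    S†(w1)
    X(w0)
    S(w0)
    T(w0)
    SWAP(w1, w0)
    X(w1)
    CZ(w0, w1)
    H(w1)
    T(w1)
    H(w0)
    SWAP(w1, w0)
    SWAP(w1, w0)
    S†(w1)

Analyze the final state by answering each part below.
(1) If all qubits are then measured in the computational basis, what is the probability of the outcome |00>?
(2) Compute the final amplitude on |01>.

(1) The probability of measuring |00> is 1/4.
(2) |01> carries amplitude I/2 in the final state.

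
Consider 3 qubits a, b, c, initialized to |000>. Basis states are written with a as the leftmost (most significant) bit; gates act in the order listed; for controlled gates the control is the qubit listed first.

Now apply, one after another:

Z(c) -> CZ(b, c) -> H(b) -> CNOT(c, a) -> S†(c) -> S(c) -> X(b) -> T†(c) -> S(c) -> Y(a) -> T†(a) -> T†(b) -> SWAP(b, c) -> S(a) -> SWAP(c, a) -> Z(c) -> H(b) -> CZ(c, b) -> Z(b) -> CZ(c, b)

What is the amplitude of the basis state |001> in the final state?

The amplitude on |001> is -exp(3*I*pi/4)/2.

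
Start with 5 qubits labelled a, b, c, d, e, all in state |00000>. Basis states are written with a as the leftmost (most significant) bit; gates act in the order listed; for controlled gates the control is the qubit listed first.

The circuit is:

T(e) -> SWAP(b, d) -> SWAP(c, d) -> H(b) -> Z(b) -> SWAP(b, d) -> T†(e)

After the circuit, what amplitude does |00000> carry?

|00000> carries amplitude sqrt(2)/2 in the final state.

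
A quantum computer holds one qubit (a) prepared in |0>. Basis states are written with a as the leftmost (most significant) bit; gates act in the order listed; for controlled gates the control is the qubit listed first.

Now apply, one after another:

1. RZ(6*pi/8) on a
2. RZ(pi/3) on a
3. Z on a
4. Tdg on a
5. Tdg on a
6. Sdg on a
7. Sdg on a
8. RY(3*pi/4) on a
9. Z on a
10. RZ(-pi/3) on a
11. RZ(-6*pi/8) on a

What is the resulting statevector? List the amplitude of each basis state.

The final amplitudes are sqrt(2 - sqrt(2))/2 on |0>, -sqrt(sqrt(2) + 2)*exp(11*I*pi/12)/2 on |1>.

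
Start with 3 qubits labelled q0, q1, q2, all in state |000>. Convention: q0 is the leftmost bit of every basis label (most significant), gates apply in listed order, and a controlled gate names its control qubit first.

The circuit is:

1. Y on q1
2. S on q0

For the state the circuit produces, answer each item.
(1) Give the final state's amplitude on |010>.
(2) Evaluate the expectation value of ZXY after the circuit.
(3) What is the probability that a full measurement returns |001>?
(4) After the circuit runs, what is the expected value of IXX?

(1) |010> carries amplitude I in the final state.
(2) The expectation value of ZXY is 0.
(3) Outcome |001> occurs with probability 0.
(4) The expectation value of IXX is 0.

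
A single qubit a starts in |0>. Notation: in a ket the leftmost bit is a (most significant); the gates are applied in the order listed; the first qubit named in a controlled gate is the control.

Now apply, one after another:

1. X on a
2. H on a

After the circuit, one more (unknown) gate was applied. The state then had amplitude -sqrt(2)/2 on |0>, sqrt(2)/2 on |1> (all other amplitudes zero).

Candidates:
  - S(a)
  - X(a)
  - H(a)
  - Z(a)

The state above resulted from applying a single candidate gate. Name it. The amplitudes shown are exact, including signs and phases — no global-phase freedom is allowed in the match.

The unique candidate consistent with the amplitudes is X(a).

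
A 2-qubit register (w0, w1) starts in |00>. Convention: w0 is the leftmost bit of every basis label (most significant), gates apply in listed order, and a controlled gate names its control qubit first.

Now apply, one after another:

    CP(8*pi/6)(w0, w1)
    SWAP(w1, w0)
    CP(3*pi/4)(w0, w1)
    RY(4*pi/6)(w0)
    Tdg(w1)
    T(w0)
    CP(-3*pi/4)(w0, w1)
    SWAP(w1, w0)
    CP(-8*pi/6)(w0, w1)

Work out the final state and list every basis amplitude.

The final amplitudes are 1/2 on |00>, sqrt(3)*exp(I*pi/4)/2 on |01>, 0 on |10>, 0 on |11>.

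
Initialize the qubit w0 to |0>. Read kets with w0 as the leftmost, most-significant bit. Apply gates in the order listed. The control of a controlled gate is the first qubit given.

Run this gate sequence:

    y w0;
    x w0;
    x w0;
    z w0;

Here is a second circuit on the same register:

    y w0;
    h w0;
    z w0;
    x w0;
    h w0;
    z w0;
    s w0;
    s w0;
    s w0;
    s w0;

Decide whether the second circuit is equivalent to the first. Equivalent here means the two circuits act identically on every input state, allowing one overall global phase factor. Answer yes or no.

No: there is an input state on which the two circuits produce genuinely different outputs (not merely differing by a phase).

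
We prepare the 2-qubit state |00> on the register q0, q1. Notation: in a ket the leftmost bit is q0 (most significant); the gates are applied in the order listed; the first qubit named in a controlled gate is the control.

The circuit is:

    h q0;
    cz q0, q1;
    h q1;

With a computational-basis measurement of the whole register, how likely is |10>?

A full measurement returns |10> with probability 1/4.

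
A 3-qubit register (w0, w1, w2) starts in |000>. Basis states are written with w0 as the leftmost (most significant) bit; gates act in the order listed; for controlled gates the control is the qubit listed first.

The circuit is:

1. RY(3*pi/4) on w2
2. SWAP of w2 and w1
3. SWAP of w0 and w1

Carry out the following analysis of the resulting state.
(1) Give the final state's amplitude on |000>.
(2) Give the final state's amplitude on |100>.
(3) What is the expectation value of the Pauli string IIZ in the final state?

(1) |000> carries amplitude sqrt(2 - sqrt(2))/2 in the final state.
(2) The amplitude on |100> is sqrt(sqrt(2) + 2)/2.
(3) The expectation value of IIZ is 1.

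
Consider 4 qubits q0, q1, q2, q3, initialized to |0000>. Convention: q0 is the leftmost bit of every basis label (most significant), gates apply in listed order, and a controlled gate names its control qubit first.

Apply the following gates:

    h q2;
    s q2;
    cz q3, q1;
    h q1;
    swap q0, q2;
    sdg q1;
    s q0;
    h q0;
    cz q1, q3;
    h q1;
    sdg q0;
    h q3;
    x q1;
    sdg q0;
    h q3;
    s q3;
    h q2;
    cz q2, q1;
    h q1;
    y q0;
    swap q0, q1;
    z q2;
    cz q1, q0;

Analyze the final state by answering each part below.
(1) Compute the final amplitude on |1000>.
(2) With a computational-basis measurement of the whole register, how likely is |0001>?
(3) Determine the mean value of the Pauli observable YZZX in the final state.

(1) The final state's coefficient on |1000> equals -1/2.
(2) The probability of measuring |0001> is 0.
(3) In the final state, YZZX has expectation 0.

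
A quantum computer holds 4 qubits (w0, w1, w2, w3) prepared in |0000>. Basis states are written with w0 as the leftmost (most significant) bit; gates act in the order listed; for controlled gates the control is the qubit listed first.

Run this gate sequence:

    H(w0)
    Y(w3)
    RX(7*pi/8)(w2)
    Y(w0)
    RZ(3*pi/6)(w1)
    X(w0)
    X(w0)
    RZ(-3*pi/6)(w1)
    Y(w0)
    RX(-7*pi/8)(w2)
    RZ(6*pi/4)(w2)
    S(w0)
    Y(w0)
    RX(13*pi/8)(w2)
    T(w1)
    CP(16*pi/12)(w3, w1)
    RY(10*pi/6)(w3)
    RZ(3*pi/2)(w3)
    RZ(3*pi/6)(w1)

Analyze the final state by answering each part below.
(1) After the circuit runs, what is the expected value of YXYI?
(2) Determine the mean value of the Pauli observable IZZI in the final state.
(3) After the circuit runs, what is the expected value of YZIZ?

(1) The observable YXYI averages to 0. Key observation: the block from step 3 through step 10 cancels to the identity and can be dropped.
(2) The observable IZZI averages to sqrt(2 - sqrt(2))/2.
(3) The expectation value of YZIZ is -1/2.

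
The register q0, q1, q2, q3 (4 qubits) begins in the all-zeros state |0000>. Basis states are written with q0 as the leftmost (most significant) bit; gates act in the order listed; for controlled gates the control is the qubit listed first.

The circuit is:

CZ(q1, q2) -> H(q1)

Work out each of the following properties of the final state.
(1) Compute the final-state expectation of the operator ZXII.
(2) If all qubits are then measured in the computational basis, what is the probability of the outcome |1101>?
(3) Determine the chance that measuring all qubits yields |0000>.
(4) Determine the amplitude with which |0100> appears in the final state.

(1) The expectation value of ZXII is 1.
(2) Outcome |1101> occurs with probability 0.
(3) The probability of measuring |0000> is 1/2.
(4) The amplitude on |0100> is sqrt(2)/2.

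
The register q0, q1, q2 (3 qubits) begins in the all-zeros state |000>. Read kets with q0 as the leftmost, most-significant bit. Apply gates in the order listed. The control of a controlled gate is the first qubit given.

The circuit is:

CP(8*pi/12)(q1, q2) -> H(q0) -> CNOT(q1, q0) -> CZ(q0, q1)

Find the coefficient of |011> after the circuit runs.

The amplitude on |011> is 0.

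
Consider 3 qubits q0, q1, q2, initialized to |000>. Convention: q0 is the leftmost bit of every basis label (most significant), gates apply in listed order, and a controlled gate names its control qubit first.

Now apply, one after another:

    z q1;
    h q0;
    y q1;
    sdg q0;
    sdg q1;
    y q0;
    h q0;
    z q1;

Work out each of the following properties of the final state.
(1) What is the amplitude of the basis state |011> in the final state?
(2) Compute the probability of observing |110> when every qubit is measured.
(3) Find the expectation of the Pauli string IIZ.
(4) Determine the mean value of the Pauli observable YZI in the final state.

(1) The final state's coefficient on |011> equals 0.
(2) The probability of measuring |110> is 1/2.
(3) The observable IIZ averages to 1.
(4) The observable YZI averages to -1.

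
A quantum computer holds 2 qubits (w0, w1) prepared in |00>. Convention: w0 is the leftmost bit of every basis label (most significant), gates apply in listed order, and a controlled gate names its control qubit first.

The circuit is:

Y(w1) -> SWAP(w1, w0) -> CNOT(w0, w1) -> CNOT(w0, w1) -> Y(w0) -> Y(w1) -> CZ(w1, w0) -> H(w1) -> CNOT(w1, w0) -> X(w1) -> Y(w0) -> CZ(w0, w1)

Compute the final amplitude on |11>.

The final state's coefficient on |11> equals sqrt(2)/2. Key observation: the block from step 3 through step 4 cancels to the identity and can be dropped.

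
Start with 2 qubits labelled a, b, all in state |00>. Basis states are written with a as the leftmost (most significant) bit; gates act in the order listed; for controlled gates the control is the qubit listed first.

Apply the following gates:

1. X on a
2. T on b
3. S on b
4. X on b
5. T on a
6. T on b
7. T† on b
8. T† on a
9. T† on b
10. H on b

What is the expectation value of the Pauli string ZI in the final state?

In the final state, ZI has expectation -1. Key observation: gates 5-8 undo each other exactly, leaving only the rest of the circuit to track.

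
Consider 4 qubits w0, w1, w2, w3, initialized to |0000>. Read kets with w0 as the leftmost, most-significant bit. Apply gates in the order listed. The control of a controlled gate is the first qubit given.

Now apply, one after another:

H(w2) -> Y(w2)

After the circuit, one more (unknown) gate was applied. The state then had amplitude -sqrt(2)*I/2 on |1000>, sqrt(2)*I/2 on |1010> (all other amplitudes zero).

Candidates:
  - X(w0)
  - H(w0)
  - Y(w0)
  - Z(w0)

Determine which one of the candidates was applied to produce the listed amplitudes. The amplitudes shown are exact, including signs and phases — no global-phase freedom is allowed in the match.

It was X(w0) that produced the state shown.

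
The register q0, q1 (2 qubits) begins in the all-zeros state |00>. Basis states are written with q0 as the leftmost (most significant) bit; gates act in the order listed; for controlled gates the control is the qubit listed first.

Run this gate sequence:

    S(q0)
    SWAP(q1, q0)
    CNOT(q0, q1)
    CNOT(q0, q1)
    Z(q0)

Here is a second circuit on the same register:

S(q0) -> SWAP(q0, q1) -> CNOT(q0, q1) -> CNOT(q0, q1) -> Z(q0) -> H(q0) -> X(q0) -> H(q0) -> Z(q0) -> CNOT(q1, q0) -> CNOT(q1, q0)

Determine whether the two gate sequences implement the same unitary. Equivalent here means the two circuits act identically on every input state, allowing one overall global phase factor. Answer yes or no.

Yes: on every input state the two circuits agree up to one overall phase factor.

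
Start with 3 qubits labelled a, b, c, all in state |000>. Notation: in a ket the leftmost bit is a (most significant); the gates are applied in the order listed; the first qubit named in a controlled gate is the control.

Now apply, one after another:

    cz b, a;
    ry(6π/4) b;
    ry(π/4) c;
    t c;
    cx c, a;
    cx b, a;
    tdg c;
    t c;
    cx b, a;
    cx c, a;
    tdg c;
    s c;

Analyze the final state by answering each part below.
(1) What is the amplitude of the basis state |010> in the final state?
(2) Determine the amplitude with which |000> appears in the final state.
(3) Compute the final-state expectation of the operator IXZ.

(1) The amplitude on |010> is sqrt(2*sqrt(2) + 4)/4. Key observation: the block from step 4 through step 11 cancels to the identity and can be dropped.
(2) The final state's coefficient on |000> equals -sqrt(2*sqrt(2) + 4)/4.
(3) The observable IXZ averages to -sqrt(2)/2.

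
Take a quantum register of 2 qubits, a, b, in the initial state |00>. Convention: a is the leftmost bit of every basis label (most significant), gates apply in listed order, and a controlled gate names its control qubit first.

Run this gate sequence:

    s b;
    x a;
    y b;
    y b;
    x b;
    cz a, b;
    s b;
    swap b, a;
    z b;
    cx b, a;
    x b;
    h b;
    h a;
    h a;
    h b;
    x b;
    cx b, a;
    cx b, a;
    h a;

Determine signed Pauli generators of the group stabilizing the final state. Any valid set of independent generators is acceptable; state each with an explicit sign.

The final state is stabilized by the group generated by +XI, -IZ; other independent generating sets are equally valid. Key observation: steps 10-17 multiply out to the identity, so the circuit reduces to the remaining gates.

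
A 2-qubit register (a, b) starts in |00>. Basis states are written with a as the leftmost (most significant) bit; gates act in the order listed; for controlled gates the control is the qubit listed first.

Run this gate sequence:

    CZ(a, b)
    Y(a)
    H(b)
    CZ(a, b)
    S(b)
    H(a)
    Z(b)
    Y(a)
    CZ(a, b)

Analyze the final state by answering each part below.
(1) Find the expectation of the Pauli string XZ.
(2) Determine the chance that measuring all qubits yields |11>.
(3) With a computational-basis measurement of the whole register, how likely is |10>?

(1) The expectation value of XZ is 1.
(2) The probability of measuring |11> is 1/4.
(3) The probability of measuring |10> is 1/4.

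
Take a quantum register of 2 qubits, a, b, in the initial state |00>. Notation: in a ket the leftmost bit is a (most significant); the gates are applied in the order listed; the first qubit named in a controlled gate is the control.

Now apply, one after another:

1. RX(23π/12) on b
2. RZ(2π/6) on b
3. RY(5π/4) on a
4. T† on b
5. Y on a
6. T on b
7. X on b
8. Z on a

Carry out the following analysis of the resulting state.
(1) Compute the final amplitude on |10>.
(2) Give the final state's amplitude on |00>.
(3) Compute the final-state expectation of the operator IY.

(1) The amplitude on |10> is (-2*sqrt(3) + sqrt(2) + sqrt(6))*exp(I*pi/6)/8.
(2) The amplitude on |00> is (-2 - sqrt(2) + sqrt(6))*exp(I*pi/6)/8.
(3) The observable IY averages to -sqrt(6)/8 + sqrt(2)/8.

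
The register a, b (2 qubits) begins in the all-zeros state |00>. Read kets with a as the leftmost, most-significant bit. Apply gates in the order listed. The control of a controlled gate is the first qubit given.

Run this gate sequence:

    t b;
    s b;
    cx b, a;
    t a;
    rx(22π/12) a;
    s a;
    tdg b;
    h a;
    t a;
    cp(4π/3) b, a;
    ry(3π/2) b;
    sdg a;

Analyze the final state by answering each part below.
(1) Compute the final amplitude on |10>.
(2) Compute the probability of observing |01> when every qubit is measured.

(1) The amplitude on |10> is -sqrt(6)*exp(3*I*pi/4)/4.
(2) Outcome |01> occurs with probability 1/8.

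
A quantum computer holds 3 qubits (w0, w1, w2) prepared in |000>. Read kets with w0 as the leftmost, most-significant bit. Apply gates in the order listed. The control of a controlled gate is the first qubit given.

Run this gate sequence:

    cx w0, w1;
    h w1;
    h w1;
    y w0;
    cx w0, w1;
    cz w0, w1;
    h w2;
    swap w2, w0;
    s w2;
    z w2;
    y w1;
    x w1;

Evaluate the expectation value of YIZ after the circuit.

The observable YIZ averages to 0.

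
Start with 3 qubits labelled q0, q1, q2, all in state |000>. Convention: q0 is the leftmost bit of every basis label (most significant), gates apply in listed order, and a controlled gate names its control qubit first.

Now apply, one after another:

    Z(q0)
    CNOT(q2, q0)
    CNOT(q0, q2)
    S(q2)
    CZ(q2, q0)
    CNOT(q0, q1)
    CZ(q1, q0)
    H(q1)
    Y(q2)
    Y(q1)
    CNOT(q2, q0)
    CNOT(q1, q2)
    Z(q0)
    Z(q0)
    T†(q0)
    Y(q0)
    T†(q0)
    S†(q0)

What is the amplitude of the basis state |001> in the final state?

The final state's coefficient on |001> equals -sqrt(2)*exp(I*pi/4)/2.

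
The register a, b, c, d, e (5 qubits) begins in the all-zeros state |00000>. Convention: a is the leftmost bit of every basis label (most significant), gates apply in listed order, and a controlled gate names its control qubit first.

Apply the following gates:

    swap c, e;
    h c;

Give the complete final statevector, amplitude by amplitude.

The resulting statevector has amplitude sqrt(2)/2 on |00000>, sqrt(2)/2 on |00100>, and 0 on every other basis state.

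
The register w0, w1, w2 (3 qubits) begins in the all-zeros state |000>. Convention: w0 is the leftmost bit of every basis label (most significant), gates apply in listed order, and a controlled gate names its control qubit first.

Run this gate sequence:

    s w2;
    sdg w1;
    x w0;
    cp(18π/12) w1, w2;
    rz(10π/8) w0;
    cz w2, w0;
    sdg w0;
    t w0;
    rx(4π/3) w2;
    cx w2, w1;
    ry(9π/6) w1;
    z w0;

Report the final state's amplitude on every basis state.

The final amplitudes are 0 on |000>, 0 on |001>, 0 on |010>, 0 on |011>, -sqrt(2)*exp(3*I*pi/8)/4 on |100>, -sqrt(6)*exp(7*I*pi/8)/4 on |101>, sqrt(2)*exp(3*I*pi/8)/4 on |110>, -sqrt(6)*exp(7*I*pi/8)/4 on |111>.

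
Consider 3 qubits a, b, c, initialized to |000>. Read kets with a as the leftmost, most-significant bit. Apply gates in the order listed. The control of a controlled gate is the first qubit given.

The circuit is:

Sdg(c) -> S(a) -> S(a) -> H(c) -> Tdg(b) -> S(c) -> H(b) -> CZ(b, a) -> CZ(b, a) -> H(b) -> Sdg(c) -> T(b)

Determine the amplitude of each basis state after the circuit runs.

After the circuit, the state carries amplitude sqrt(2)/2 on |000>, sqrt(2)/2 on |001>, and 0 on every other basis state.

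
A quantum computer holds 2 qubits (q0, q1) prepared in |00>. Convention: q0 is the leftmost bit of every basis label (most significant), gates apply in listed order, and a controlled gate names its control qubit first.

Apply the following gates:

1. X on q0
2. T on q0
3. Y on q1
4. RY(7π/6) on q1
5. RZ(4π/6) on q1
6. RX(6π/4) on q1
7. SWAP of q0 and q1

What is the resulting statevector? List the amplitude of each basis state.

The resulting statevector has amplitude 0 on |00>, -sqrt(3)*exp(7*I*pi/12)/4 + exp(7*I*pi/12)/4 + exp(5*I*pi/12)/4 + sqrt(3)*exp(5*I*pi/12)/4 on |01>, 0 on |10>, (1 + sqrt(3) + (-1 + sqrt(3))*exp(I*pi/6))*exp(11*I*pi/12)/4 on |11>.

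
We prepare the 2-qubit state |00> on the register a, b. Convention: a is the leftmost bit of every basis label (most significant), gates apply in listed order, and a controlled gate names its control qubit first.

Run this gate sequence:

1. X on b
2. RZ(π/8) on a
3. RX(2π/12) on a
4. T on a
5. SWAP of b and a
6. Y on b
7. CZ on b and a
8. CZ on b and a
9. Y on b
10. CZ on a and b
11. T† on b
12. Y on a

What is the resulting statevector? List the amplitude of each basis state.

The resulting statevector has amplitude (-sqrt(6) - sqrt(2))*exp(7*I*pi/16)/4 on |00>, (-sqrt(6) + sqrt(2))*exp(15*I*pi/16)/4 on |01>, 0 on |10>, 0 on |11>. Key observation: steps 6-9 multiply out to the identity, so the circuit reduces to the remaining gates.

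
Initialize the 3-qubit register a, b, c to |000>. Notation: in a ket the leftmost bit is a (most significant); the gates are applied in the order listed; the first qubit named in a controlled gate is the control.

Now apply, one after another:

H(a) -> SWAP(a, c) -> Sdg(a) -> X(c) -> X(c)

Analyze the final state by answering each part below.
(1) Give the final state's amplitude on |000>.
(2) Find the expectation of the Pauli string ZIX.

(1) |000> carries amplitude sqrt(2)/2 in the final state.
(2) The expectation value of ZIX is 1.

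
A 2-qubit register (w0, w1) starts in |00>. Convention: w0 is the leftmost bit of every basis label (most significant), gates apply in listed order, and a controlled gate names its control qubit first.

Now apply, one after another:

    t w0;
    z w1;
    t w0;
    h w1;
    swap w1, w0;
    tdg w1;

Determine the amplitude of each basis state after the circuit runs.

The resulting statevector has amplitude sqrt(2)/2 on |00>, 0 on |01>, sqrt(2)/2 on |10>, 0 on |11>.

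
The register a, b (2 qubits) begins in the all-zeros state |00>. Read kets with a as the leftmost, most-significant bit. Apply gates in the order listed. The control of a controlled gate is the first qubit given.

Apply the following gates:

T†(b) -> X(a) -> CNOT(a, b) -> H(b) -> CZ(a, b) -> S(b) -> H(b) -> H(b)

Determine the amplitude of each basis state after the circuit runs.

The resulting statevector has amplitude 0 on |00>, 0 on |01>, sqrt(2)/2 on |10>, sqrt(2)*I/2 on |11>. Key observation: the block from step 7 through step 8 cancels to the identity and can be dropped.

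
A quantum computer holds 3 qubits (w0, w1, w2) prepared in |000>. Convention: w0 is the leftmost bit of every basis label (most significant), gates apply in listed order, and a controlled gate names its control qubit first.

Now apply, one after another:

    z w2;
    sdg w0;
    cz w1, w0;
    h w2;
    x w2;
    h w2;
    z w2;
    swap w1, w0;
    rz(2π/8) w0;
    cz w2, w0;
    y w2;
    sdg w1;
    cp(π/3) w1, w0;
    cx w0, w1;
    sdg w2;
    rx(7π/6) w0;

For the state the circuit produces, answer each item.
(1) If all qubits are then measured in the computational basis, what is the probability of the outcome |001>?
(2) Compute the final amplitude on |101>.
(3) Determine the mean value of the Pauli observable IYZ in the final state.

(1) A full measurement returns |001> with probability 1/2 - sqrt(3)/4. Key observation: the block from step 4 through step 7 cancels to the identity and can be dropped.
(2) The amplitude on |101> is (-sqrt(6) - sqrt(2))*exp(3*I*pi/8)/4.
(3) The expectation value of IYZ is 0.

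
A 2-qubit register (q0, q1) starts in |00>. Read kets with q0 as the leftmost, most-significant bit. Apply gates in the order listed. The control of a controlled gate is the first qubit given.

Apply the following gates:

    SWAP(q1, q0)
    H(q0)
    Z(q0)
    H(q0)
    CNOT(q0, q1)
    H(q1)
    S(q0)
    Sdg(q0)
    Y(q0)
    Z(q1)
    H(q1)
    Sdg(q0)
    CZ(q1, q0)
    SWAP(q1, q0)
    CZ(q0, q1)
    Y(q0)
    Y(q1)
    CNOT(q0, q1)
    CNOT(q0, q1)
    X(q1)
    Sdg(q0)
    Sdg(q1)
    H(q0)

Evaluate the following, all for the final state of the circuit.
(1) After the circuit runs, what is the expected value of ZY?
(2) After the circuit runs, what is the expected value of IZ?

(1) In the final state, ZY has expectation 0.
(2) The observable IZ averages to 1.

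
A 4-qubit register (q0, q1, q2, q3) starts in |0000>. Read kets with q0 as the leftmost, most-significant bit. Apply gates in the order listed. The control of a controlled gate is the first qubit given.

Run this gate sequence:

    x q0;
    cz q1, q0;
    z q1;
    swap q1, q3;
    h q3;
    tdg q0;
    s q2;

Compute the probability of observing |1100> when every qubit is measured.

The probability of measuring |1100> is 0.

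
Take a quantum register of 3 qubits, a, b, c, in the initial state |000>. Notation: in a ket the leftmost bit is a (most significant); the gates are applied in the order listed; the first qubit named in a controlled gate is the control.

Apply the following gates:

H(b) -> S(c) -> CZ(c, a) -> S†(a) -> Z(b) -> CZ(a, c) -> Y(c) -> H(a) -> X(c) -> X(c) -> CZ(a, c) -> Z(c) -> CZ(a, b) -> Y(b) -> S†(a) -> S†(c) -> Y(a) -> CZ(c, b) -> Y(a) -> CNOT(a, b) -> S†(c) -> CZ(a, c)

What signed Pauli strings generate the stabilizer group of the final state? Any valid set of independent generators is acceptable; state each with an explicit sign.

The stabilizer group can be generated by +YZI, -ZXI, -IIZ, among other valid generating sets. Key observation: the block from step 9 through step 10 cancels to the identity and can be dropped.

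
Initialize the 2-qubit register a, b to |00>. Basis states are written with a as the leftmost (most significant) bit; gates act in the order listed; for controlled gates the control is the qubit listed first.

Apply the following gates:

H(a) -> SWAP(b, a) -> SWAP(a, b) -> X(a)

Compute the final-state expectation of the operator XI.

In the final state, XI has expectation 1.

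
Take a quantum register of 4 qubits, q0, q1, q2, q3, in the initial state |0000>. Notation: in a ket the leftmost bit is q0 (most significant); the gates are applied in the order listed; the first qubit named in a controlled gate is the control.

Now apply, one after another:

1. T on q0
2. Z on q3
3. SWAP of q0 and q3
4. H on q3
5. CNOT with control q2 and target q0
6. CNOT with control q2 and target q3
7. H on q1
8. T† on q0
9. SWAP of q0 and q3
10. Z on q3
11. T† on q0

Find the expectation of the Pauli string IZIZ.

The observable IZIZ averages to 0.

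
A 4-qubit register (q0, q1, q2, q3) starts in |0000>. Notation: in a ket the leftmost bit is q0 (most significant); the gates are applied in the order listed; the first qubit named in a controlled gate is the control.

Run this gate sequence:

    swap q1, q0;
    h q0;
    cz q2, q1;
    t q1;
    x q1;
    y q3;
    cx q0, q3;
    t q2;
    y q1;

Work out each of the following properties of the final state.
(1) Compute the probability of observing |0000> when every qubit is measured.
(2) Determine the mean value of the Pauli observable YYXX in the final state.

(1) A full measurement returns |0000> with probability 0.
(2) The expectation value of YYXX is 0.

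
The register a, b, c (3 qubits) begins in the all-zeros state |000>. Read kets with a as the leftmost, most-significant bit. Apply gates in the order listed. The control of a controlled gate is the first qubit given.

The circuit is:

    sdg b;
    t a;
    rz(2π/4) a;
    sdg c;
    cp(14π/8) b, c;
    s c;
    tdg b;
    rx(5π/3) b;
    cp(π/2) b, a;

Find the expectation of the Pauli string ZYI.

The observable ZYI averages to sqrt(3)/2.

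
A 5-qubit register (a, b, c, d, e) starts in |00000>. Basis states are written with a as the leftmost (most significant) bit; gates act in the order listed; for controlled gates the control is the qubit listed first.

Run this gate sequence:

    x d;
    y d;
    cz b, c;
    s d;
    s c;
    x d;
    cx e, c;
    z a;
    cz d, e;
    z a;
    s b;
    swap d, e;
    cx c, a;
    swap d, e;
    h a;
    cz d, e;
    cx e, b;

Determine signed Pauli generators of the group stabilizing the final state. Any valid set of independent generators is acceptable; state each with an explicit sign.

One valid set of independent stabilizer generators is +XIIII, +IZIII, +IIZII, -IIIZI, +IIIIZ (any independent generating set of the same group is equally correct).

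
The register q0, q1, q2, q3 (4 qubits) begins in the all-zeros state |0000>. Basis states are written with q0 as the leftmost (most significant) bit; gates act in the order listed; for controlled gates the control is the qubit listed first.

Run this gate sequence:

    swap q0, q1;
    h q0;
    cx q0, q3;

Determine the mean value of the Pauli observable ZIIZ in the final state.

In the final state, ZIIZ has expectation 1.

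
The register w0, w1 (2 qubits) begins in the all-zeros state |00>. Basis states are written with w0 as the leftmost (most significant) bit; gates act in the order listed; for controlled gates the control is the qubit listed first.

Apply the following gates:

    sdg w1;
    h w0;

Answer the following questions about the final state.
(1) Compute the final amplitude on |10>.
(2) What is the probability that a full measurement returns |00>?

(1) The final state's coefficient on |10> equals sqrt(2)/2.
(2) The probability of measuring |00> is 1/2.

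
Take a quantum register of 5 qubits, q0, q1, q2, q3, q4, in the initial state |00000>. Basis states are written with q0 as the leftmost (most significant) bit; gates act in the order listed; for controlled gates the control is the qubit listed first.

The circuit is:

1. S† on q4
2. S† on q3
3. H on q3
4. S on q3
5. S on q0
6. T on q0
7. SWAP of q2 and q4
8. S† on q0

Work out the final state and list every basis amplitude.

After the circuit, the state carries amplitude sqrt(2)/2 on |00000>, sqrt(2)*I/2 on |00010>, and 0 on every other basis state.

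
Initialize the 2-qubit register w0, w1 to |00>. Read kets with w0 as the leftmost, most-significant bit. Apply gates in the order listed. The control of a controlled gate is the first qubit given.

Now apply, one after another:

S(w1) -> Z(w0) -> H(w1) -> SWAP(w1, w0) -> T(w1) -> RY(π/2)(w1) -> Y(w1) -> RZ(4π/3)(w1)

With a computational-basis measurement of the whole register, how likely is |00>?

Outcome |00> occurs with probability 1/4.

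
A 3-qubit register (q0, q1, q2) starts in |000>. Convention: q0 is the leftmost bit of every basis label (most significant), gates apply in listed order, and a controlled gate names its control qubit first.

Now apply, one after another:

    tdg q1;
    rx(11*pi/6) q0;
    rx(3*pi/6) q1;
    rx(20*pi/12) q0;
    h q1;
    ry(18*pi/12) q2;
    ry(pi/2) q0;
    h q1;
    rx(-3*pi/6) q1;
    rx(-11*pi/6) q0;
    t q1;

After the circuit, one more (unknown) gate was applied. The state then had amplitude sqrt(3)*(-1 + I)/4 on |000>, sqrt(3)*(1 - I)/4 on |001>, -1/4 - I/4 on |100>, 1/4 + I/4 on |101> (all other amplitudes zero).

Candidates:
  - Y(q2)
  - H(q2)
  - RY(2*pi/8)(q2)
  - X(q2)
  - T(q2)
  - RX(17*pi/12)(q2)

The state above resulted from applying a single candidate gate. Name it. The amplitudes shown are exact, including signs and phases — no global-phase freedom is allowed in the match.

It was X(q2) that produced the state shown.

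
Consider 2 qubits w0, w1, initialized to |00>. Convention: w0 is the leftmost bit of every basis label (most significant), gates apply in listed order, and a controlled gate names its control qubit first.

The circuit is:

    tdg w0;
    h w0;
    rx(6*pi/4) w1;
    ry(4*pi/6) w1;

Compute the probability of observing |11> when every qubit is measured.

Outcome |11> occurs with probability 1/4.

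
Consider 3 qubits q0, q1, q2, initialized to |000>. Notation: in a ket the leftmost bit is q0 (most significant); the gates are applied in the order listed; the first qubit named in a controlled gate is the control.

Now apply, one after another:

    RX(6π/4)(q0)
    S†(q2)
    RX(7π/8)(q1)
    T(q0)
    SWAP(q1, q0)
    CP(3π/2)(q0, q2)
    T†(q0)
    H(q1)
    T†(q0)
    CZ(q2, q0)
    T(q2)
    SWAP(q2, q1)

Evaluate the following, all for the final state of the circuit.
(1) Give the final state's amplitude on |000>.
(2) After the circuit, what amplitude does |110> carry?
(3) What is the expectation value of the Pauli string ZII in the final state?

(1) |000> carries amplitude -(1 + exp(3*I*pi/4))*sin(pi/16)/2 in the final state.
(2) The final state's coefficient on |110> equals 0.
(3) In the final state, ZII has expectation -sqrt(sqrt(2) + 2)/2.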